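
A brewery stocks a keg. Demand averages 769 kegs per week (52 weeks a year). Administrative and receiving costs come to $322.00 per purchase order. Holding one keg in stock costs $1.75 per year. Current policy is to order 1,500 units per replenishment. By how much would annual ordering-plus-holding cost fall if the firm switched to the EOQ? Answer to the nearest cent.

Extra cost ≈ $3,183.43 per year

Annual demand D = 769 × 52 = 39,988.
EOQ = √(2DS/H) = √(2 × 39,988 × 322 / 1.75) ≈ 3836.09.
Cost at Q* = (D/Q*)S + (Q*/2)H = √(2DSH) ≈ $6,713.16.
Cost at Q = 1,500: (39,988/1,500)×322 + (1,500/2)×1.75 = $8,584.09 + $1,312.50 = $9,896.59.
Excess = $9,896.59 − $6,713.16 = $3,183.43.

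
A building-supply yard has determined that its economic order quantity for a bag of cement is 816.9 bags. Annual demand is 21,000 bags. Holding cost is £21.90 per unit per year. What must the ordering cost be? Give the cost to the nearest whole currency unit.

The basic EOQ model gives Q* = √(2DS/H); rearrange for the unknown.
From Q* = √(2DS/H): S = Q*²H / (2D) = 816.9² × 21.9 / (2 × 21,000) = 347.9626.

S ≈ £348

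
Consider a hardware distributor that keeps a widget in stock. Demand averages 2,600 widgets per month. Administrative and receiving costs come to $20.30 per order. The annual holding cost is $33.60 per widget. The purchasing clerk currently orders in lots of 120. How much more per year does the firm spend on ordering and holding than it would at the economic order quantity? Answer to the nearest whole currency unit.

Extra cost ≈ $770 per year

Annual demand D = 2,600 × 12 = 31,200.
EOQ = √(2DS/H) = √(2 × 31,200 × 20.3 / 33.6) ≈ 194.16.
Cost at Q* = (D/Q*)S + (Q*/2)H = √(2DSH) ≈ $6,523.94.
Cost at Q = 120: (31,200/120)×20.3 + (120/2)×33.6 = $5,278.00 + $2,016.00 = $7,294.00.
Excess = $7,294.00 − $6,523.94 = $770.06.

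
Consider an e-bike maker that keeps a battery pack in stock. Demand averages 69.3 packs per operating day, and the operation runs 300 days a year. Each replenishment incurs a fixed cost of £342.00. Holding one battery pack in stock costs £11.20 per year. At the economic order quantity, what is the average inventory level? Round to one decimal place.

Average inventory ≈ 563.4 packs

Annual demand D = 69.3 × 300 = 20,790.
Q* = √(2DS/H) = √(2 × 20,790 × 342 / 11.2) ≈ 1126.80.
Average inventory = Q*/2 ≈ 1126.80 / 2 = 563.399.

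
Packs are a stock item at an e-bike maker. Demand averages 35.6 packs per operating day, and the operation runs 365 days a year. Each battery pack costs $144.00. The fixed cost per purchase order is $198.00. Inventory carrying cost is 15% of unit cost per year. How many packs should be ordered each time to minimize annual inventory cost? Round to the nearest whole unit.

Q* ≈ 488 packs

Annual demand D = 35.6 × 365 = 12,994.
Holding cost H = 0.15 × $144.00 = $21.6000 per unit per year.
EOQ = √(2DS / H) = √(2 × 12,994 × 198 / 21.6).
= √(5,145,624 / 21.6) = √238,223.3333 ≈ 488.081.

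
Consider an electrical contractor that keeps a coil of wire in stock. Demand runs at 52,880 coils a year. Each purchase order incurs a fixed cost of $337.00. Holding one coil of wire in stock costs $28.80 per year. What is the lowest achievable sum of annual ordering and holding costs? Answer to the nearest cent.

EOQ = √(2DS/H) = √(2 × 52,880 × 337 / 28.8) ≈ 1112.45.
At Q*, ordering cost (D/Q*)S equals holding cost (Q*/2)H, each = √(DSH/2).
Minimum total = √(2DSH) = √(2 × 52,880 × 337 × 28.8) ≈ 32038.481.

TC* ≈ $32,038.48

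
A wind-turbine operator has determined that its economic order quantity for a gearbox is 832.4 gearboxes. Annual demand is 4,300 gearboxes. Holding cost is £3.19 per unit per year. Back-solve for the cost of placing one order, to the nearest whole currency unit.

The basic EOQ model gives Q* = √(2DS/H); rearrange for the unknown.
From Q* = √(2DS/H): S = Q*²H / (2D) = 832.4² × 3.19 / (2 × 4,300) = 257.0138.

S ≈ £257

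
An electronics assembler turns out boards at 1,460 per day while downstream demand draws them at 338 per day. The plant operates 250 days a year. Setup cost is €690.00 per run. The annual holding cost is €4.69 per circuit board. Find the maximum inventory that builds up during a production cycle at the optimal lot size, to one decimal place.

I_max ≈ 4,371.2 boards

Annual demand D = 338 × 250 = 84,500.
Production build-up factor (1 − d/p) = 1 − 338/1,460 = 0.7685.
Q* = √(2DS / (H(1 − d/p))) = √(2 × 84,500 × 690 / (4.69 × 0.7685)).
= √(116,610,000 / 3.6042) ≈ 5688.025.
Maximum inventory = Q*(1 − d/p) = 5688.025 × 0.7685 ≈ 4371.208.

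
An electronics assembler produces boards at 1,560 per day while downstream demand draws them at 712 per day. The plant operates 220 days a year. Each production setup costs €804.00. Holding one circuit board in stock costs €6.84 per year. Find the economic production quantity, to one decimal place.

Annual demand D = 712 × 220 = 156,640.
Production build-up factor (1 − d/p) = 1 − 712/1,560 = 0.5436.
Q* = √(2DS / (H(1 − d/p))) = √(2 × 156,640 × 804 / (6.84 × 0.5436)).
= √(251,877,120 / 3.7182) ≈ 8230.585.

Q* ≈ 8,230.6 boards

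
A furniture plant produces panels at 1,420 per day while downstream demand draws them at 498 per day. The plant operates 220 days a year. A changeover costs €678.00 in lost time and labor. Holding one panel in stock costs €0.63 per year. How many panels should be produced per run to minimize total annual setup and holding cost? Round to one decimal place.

Q* ≈ 19,057.4 panels

Annual demand D = 498 × 220 = 109,560.
Production build-up factor (1 − d/p) = 1 − 498/1,420 = 0.6493.
Q* = √(2DS / (H(1 − d/p))) = √(2 × 109,560 × 678 / (0.63 × 0.6493)).
= √(148,563,360 / 0.4091) ≈ 19057.428.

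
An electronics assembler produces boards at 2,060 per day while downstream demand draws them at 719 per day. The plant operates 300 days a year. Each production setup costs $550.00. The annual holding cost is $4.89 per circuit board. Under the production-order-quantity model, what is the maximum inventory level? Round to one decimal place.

Annual demand D = 719 × 300 = 215,700.
Production build-up factor (1 − d/p) = 1 − 719/2,060 = 0.6510.
Q* = √(2DS / (H(1 − d/p))) = √(2 × 215,700 × 550 / (4.89 × 0.6510)).
= √(237,270,000 / 3.1832) ≈ 8633.486.
Maximum inventory = Q*(1 − d/p) = 8633.486 × 0.6510 ≈ 5620.148.

I_max ≈ 5,620.1 boards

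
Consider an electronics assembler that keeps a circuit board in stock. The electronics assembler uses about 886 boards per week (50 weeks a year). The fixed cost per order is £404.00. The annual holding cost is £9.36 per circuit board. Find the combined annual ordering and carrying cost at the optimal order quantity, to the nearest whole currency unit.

TC* ≈ £18,304

Annual demand D = 886 × 50 = 44,300.
The optimal lot size = √(2DS/H) = √(2 × 44,300 × 404 / 9.36) ≈ 1955.55.
At Q*, ordering cost (D/Q*)S equals holding cost (Q*/2)H, each = √(DSH/2).
Minimum total = √(2DSH) = √(2 × 44,300 × 404 × 9.36) ≈ 18303.977.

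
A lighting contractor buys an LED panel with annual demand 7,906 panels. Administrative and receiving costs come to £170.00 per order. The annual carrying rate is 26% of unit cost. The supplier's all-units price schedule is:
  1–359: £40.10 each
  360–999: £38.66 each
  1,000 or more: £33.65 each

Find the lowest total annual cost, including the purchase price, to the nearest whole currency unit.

TC* ≈ £271,755

Holding cost per unit per year at price C is H = 0.26·C.
For each price level, check whether its EOQ is feasible; otherwise the best quantity at that price is the breakpoint.
Tier 1 (£40.10): EOQ = 507.8 exceeds tier's upper bound 359, so this tier is dominated.
EOQ at £38.66 = 517.1 (feasible in tier 2): TC = 7,906×£38.66 + (7,906/517.1)×170 + (517.1/2)×0.26×£38.66 = £310,843.95.
EOQ at £33.65 = 554.3 < 1000, so use break Q=1000: TC = 7,906×£33.65 + (7,906/1000.0)×170 + (1000.0/2)×0.26×£33.65 = £271,755.42.
Lowest total cost among the candidates is at Q = 1000.0.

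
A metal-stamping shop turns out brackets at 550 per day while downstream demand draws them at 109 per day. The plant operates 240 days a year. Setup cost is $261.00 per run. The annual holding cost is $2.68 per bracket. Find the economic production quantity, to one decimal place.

Annual demand D = 109 × 240 = 26,160.
Production build-up factor (1 − d/p) = 1 − 109/550 = 0.8018.
Q* = √(2DS / (H(1 − d/p))) = √(2 × 26,160 × 261 / (2.68 × 0.8018)).
= √(13,655,520 / 2.1489) ≈ 2520.860.

Q* ≈ 2,520.9 brackets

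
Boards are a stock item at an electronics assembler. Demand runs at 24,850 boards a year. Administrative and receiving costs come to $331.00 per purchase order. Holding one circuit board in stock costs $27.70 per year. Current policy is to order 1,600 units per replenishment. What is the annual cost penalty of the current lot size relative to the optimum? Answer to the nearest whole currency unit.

EOQ = √(2DS/H) = √(2 × 24,850 × 331 / 27.7) ≈ 770.64.
Cost at Q* = (D/Q*)S + (Q*/2)H = √(2DSH) ≈ $21,346.77.
Cost at Q = 1,600: (24,850/1,600)×331 + (1,600/2)×27.7 = $5,140.84 + $22,160.00 = $27,300.84.
Excess = $27,300.84 − $21,346.77 = $5,954.08.

Extra cost ≈ $5,954 per year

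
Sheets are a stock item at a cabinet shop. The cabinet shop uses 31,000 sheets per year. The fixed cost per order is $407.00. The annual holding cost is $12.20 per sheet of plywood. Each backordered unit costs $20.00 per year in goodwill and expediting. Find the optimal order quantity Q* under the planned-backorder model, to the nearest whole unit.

Q* ≈ 1,825 sheets

With planned backorders, Q* = √(2DS/H) · √((H+B)/B).
√(2DS/H) = √(2 × 31,000 × 407 / 12.2) = 1438.180.
√((H+B)/B) = √((12.2+20)/20) = 1.2689.
Q* ≈ 1824.845.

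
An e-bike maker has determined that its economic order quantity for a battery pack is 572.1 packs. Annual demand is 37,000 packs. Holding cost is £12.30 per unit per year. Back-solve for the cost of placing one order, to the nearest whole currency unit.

Squaring Q* = √(2DS/H) gives Q*² = 2DS/H.
From Q* = √(2DS/H): S = Q*²H / (2D) = 572.1² × 12.3 / (2 × 37,000) = 54.4023.

S ≈ £54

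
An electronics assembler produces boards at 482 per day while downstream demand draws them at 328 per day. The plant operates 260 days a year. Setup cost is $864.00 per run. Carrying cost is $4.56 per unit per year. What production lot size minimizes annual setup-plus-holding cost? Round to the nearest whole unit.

Q* ≈ 10,057 boards

Annual demand D = 328 × 260 = 85,280.
Production build-up factor (1 − d/p) = 1 − 328/482 = 0.3195.
Q* = √(2DS / (H(1 − d/p))) = √(2 × 85,280 × 864 / (4.56 × 0.3195)).
= √(147,363,840 / 1.4569) ≈ 10057.180.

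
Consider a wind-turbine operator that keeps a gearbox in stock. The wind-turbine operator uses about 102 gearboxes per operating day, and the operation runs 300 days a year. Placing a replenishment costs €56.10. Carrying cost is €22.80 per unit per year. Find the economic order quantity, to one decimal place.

Annual demand D = 102 × 300 = 30,600.
EOQ = √(2DS / H) = √(2 × 30,600 × 56.1 / 22.8).
= √(3,433,320 / 22.8) = √150,584.2105 ≈ 388.052.

Q* ≈ 388.1 gearboxes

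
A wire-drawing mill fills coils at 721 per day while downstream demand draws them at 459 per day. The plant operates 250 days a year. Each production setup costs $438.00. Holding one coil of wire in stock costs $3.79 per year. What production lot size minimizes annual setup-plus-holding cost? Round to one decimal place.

Annual demand D = 459 × 250 = 114,750.
Production build-up factor (1 − d/p) = 1 − 459/721 = 0.3634.
Q* = √(2DS / (H(1 − d/p))) = √(2 × 114,750 × 438 / (3.79 × 0.3634)).
= √(100,521,000 / 1.3772) ≈ 8543.302.

Q* ≈ 8,543.3 coils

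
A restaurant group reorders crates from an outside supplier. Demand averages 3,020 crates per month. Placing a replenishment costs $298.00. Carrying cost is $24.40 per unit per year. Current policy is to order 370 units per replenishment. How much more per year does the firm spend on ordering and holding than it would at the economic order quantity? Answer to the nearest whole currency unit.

Extra cost ≈ $10,745 per year

Annual demand D = 3,020 × 12 = 36,240.
EOQ = √(2DS/H) = √(2 × 36,240 × 298 / 24.4) ≈ 940.85.
Cost at Q* = (D/Q*)S + (Q*/2)H = √(2DSH) ≈ $22,956.84.
Cost at Q = 370: (36,240/370)×298 + (370/2)×24.4 = $29,187.89 + $4,514.00 = $33,701.89.
Excess = $33,701.89 − $22,956.84 = $10,745.05.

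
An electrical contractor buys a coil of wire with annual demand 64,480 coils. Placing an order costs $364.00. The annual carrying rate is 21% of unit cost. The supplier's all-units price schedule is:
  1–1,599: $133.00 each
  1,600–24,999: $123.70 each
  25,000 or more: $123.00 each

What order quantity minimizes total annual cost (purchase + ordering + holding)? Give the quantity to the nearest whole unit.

Holding cost per unit per year at price C is H = 0.21·C.
Candidates are each tier's EOQ (if it falls in that tier) and each price-break quantity.
EOQ at $133.00 = 1296.4 (feasible in tier 1): TC = 64,480×$133.00 + (64,480/1296.4)×364 + (1296.4/2)×0.21×$133.00 = $8,612,048.76.
EOQ at $123.70 = 1344.3 < 1600, so use break Q=1600: TC = 64,480×$123.70 + (64,480/1600.0)×364 + (1600.0/2)×0.21×$123.70 = $8,011,626.80.
EOQ at $123.00 = 1348.1 < 25000, so use break Q=25000: TC = 64,480×$123.00 + (64,480/25000.0)×364 + (25000.0/2)×0.21×$123.00 = $8,254,853.83.
Lowest total cost is $8,011,626.80 at Q = 1600.0.

Q* ≈ 1,600 coils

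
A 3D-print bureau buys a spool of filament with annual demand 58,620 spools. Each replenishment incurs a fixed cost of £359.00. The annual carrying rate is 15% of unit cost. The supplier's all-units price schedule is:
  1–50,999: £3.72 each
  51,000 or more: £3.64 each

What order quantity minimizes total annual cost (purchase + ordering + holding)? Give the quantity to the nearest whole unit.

Holding cost per unit per year at price C is H = 0.15·C.
Candidates are each tier's EOQ (if it falls in that tier) and each price-break quantity.
EOQ at £3.72 = 8685.0 (feasible in tier 1): TC = 58,620×£3.72 + (58,620/8685.0)×359 + (8685.0/2)×0.15×£3.72 = £222,912.61.
EOQ at £3.64 = 8779.9 < 51000, so use break Q=51000: TC = 58,620×£3.64 + (58,620/51000.0)×359 + (51000.0/2)×0.15×£3.64 = £227,712.44.
Lowest total cost is £222,912.61 at Q = 8685.0.

Q* ≈ 8,685 spools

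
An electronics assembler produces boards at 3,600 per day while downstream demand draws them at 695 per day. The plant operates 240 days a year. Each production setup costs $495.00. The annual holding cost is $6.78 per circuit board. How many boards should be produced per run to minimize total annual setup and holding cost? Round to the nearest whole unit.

Annual demand D = 695 × 240 = 166,800.
Production build-up factor (1 − d/p) = 1 − 695/3,600 = 0.8069.
Q* = √(2DS / (H(1 − d/p))) = √(2 × 166,800 × 495 / (6.78 × 0.8069)).
= √(165,132,000 / 5.4711) ≈ 5493.877.

Q* ≈ 5,494 boards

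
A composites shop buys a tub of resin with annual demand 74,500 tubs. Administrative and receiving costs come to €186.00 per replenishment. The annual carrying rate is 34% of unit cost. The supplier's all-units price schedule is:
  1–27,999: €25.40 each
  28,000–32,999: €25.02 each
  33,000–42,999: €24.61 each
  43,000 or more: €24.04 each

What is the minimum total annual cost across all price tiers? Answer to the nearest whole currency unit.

Holding cost per unit per year at price C is H = 0.34·C.
Candidates are each tier's EOQ (if it falls in that tier) and each price-break quantity.
EOQ at €25.40 = 1791.4 (feasible in tier 1): TC = 74,500×€25.40 + (74,500/1791.4)×186 + (1791.4/2)×0.34×€25.40 = €1,907,770.56.
EOQ at €25.02 = 1805.0 < 28000, so use break Q=28000: TC = 74,500×€25.02 + (74,500/28000.0)×186 + (28000.0/2)×0.34×€25.02 = €1,983,580.09.
EOQ at €24.61 = 1819.9 < 33000, so use break Q=33000: TC = 74,500×€24.61 + (74,500/33000.0)×186 + (33000.0/2)×0.34×€24.61 = €1,971,927.01.
EOQ at €24.04 = 1841.4 < 43000, so use break Q=43000: TC = 74,500×€24.04 + (74,500/43000.0)×186 + (43000.0/2)×0.34×€24.04 = €1,967,034.66.
Lowest total cost among the candidates is at Q = 1791.4.

TC* ≈ €1,907,771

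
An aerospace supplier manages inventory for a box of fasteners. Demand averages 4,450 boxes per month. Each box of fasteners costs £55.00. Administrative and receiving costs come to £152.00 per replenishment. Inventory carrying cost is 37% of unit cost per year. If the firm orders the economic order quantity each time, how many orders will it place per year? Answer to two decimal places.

Annual demand D = 4,450 × 12 = 53,400.
Holding cost H = 0.37 × £55.00 = £20.3500 per unit per year.
The optimal lot size = √(2DS/H) = √(2 × 53,400 × 152 / 20.35) ≈ 893.15.
Orders per year = D / Q* = 53,400 / 893.15 ≈ 59.788.

N ≈ 59.79 orders per year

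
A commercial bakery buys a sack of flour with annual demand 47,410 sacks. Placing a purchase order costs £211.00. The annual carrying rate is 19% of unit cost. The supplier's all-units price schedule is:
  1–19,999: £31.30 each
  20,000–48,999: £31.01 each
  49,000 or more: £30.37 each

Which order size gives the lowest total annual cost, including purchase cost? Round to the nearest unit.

Holding cost per unit per year at price C is H = 0.19·C.
For each price level, check whether its EOQ is feasible; otherwise the best quantity at that price is the breakpoint.
EOQ at £31.30 = 1834.2 (feasible in tier 1): TC = 47,410×£31.30 + (47,410/1834.2)×211 + (1834.2/2)×0.19×£31.30 = £1,494,840.88.
EOQ at £31.01 = 1842.7 < 20000, so use break Q=20000: TC = 47,410×£31.01 + (47,410/20000.0)×211 + (20000.0/2)×0.19×£31.01 = £1,529,603.28.
EOQ at £30.37 = 1862.1 < 49000, so use break Q=49000: TC = 47,410×£30.37 + (47,410/49000.0)×211 + (49000.0/2)×0.19×£30.37 = £1,581,418.20.
Lowest total cost is £1,494,840.88 at Q = 1834.2.

Q* ≈ 1,834 sacks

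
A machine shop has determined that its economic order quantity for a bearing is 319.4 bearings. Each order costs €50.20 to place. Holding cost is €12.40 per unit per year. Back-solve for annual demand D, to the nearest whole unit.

D ≈ 12,600 bearings per year

The basic EOQ model gives Q* = √(2DS/H); rearrange for the unknown.
From Q* = √(2DS/H): D = Q*²H / (2S) = 319.4² × 12.4 / (2 × 50.2) = 12599.630.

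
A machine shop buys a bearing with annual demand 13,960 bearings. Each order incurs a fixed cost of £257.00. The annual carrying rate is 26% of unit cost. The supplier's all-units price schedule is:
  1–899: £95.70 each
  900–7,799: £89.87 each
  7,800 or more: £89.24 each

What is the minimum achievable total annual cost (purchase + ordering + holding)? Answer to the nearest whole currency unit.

TC* ≈ £1,269,086

Holding cost per unit per year at price C is H = 0.26·C.
Evaluate total cost at each tier's feasible EOQ or, if the EOQ is below the tier, at the tier's minimum quantity.
EOQ at £95.70 = 537.0 (feasible in tier 1): TC = 13,960×£95.70 + (13,960/537.0)×257 + (537.0/2)×0.26×£95.70 = £1,349,333.86.
EOQ at £89.87 = 554.2 < 900, so use break Q=900: TC = 13,960×£89.87 + (13,960/900.0)×257 + (900.0/2)×0.26×£89.87 = £1,269,086.35.
EOQ at £89.24 = 556.1 < 7800, so use break Q=7800: TC = 13,960×£89.24 + (13,960/7800.0)×257 + (7800.0/2)×0.26×£89.24 = £1,336,739.72.
Lowest total cost among the candidates is at Q = 900.0.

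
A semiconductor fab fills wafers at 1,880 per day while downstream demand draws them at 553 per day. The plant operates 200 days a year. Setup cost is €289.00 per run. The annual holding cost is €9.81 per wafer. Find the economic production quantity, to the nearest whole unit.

Annual demand D = 553 × 200 = 110,600.
Production build-up factor (1 − d/p) = 1 − 553/1,880 = 0.7059.
Q* = √(2DS / (H(1 − d/p))) = √(2 × 110,600 × 289 / (9.81 × 0.7059)).
= √(63,926,800 / 6.9244) ≈ 3038.438.

Q* ≈ 3,038 wafers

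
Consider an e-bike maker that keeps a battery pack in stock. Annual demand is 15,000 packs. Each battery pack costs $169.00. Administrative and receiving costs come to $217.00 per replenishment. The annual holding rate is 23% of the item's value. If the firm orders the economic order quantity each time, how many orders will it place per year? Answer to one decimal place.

N ≈ 36.7 orders per year

Holding cost H = 0.23 × $169.00 = $38.8700 per unit per year.
The optimal lot size = √(2DS/H) = √(2 × 15,000 × 217 / 38.87) ≈ 409.24.
Orders per year = D / Q* = 15,000 / 409.24 ≈ 36.653.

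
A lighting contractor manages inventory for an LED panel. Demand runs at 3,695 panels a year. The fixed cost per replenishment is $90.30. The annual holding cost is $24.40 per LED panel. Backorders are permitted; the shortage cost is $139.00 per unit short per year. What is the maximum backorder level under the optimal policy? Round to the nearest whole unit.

With planned backorders, Q* = √(2DS/H) · √((H+B)/B).
√(2DS/H) = √(2 × 3,695 × 90.3 / 24.4) = 165.376.
√((H+B)/B) = √((24.4+139)/139) = 1.0842.
Q* ≈ 179.304.
S* = Q* · H/(H+B) = 179.304 × 24.4/163.4 ≈ 26.775.

S* ≈ 27 panels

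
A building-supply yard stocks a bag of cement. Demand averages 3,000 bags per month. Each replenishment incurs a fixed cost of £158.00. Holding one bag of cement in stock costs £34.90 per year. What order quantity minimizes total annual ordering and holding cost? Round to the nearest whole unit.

Q* ≈ 571 bags

Annual demand D = 3,000 × 12 = 36,000.
EOQ = √(2DS / H) = √(2 × 36,000 × 158 / 34.9).
= √(11,376,000 / 34.9) = √325,959.8854 ≈ 570.929.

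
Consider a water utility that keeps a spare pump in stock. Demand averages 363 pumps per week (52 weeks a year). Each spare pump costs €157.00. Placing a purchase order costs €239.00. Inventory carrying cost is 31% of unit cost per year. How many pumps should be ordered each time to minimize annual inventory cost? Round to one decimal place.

Q* ≈ 430.6 pumps

Annual demand D = 363 × 52 = 18,876.
Holding cost H = 0.31 × €157.00 = €48.6700 per unit per year.
EOQ = √(2DS / H) = √(2 × 18,876 × 239 / 48.67).
= √(9,022,728 / 48.67) = √185,385.8229 ≈ 430.565.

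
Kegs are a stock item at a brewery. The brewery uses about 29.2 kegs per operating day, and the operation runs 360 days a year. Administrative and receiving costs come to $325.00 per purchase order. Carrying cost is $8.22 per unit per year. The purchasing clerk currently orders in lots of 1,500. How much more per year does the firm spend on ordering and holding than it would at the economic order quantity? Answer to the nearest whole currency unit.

Extra cost ≈ $948 per year

Annual demand D = 29.2 × 360 = 10,512.
EOQ = √(2DS/H) = √(2 × 10,512 × 325 / 8.22) ≈ 911.72.
Cost at Q* = (D/Q*)S + (Q*/2)H = √(2DSH) ≈ $7,494.37.
Cost at Q = 1,500: (10,512/1,500)×325 + (1,500/2)×8.22 = $2,277.60 + $6,165.00 = $8,442.60.
Excess = $8,442.60 − $7,494.37 = $948.23.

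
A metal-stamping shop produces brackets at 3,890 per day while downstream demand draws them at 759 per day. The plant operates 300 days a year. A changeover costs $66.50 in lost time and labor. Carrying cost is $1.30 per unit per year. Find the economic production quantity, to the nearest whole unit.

Q* ≈ 5,380 brackets

Annual demand D = 759 × 300 = 227,700.
Production build-up factor (1 − d/p) = 1 − 759/3,890 = 0.8049.
Q* = √(2DS / (H(1 − d/p))) = √(2 × 227,700 × 66.5 / (1.3 × 0.8049)).
= √(30,284,100 / 1.0463) ≈ 5379.835.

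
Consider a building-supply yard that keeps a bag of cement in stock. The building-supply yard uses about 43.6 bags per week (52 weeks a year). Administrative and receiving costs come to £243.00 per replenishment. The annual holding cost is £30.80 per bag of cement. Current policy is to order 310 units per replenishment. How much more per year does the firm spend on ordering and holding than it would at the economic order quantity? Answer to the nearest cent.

Annual demand D = 43.6 × 52 = 2,267.2.
EOQ = √(2DS/H) = √(2 × 2,267.2 × 243 / 30.8) ≈ 189.14.
Cost at Q* = (D/Q*)S + (Q*/2)H = √(2DSH) ≈ £5,825.57.
Cost at Q = 310: (2,267.2/310)×243 + (310/2)×30.8 = £1,777.19 + £4,774.00 = £6,551.19.
Excess = £6,551.19 − £5,825.57 = £725.62.

Extra cost ≈ £725.62 per year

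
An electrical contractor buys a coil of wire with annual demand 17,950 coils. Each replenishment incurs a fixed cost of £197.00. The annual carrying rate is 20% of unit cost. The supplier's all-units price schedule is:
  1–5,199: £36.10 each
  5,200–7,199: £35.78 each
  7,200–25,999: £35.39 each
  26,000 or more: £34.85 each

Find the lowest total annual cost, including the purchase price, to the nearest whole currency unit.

Holding cost per unit per year at price C is H = 0.20·C.
Candidates are each tier's EOQ (if it falls in that tier) and each price-break quantity.
EOQ at £36.10 = 989.7 (feasible in tier 1): TC = 17,950×£36.10 + (17,950/989.7)×197 + (989.7/2)×0.20×£36.10 = £655,140.77.
EOQ at £35.78 = 994.1 < 5200, so use break Q=5200: TC = 17,950×£35.78 + (17,950/5200.0)×197 + (5200.0/2)×0.20×£35.78 = £661,536.63.
EOQ at £35.39 = 999.6 < 7200, so use break Q=7200: TC = 17,950×£35.39 + (17,950/7200.0)×197 + (7200.0/2)×0.20×£35.39 = £661,222.43.
EOQ at £34.85 = 1007.3 < 26000, so use break Q=26000: TC = 17,950×£34.85 + (17,950/26000.0)×197 + (26000.0/2)×0.20×£34.85 = £716,303.51.
Lowest total cost among the candidates is at Q = 989.7.

TC* ≈ £655,141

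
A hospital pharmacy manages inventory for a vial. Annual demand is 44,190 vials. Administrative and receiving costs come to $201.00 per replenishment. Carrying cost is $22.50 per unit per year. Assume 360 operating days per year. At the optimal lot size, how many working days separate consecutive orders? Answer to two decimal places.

Q* = √(2DS/H) = √(2 × 44,190 × 201 / 22.5) ≈ 888.55.
Cycle time = Q*/D × 360 = 888.55 / 44,190 × 360 ≈ 7.239 days.

T ≈ 7.24 days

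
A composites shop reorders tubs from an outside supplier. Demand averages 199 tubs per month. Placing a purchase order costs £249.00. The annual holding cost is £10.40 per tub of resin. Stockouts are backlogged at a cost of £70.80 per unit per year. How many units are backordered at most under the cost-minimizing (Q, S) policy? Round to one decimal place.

S* ≈ 46.4 tubs

Annual demand D = 199 × 12 = 2,388.
With planned backorders, Q* = √(2DS/H) · √((H+B)/B).
√(2DS/H) = √(2 × 2,388 × 249 / 10.4) = 338.154.
√((H+B)/B) = √((10.4+70.8)/70.8) = 1.0709.
Q* ≈ 362.140.
S* = Q* · H/(H+B) = 362.140 × 10.4/81.2 ≈ 46.382.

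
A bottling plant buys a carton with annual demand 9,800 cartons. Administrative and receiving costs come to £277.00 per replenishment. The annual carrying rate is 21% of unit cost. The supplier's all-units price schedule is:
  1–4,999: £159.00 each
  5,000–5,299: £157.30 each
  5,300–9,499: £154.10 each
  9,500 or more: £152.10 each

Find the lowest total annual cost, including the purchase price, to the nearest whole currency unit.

Holding cost per unit per year at price C is H = 0.21·C.
Evaluate total cost at each tier's feasible EOQ or, if the EOQ is below the tier, at the tier's minimum quantity.
EOQ at £159.00 = 403.2 (feasible in tier 1): TC = 9,800×£159.00 + (9,800/403.2)×277 + (403.2/2)×0.21×£159.00 = £1,571,664.06.
EOQ at £157.30 = 405.4 < 5000, so use break Q=5000: TC = 9,800×£157.30 + (9,800/5000.0)×277 + (5000.0/2)×0.21×£157.30 = £1,624,665.42.
EOQ at £154.10 = 409.6 < 5300, so use break Q=5300: TC = 9,800×£154.10 + (9,800/5300.0)×277 + (5300.0/2)×0.21×£154.10 = £1,596,448.84.
EOQ at £152.10 = 412.3 < 9500, so use break Q=9500: TC = 9,800×£152.10 + (9,800/9500.0)×277 + (9500.0/2)×0.21×£152.10 = £1,642,585.50.
Lowest total cost among the candidates is at Q = 403.2.

TC* ≈ £1,571,664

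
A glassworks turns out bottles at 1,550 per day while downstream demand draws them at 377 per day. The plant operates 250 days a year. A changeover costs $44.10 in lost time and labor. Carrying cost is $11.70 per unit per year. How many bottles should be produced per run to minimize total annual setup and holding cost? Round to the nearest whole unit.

Q* ≈ 969 bottles

Annual demand D = 377 × 250 = 94,250.
Production build-up factor (1 − d/p) = 1 − 377/1,550 = 0.7568.
Q* = √(2DS / (H(1 − d/p))) = √(2 × 94,250 × 44.1 / (11.7 × 0.7568)).
= √(8,312,850 / 8.8543) ≈ 968.944.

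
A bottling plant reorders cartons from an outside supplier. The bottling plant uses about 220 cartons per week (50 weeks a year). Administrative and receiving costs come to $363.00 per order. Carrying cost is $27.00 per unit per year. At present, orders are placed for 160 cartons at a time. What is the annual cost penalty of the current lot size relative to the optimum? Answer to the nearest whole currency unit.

Annual demand D = 220 × 50 = 11,000.
EOQ = √(2DS/H) = √(2 × 11,000 × 363 / 27) ≈ 543.85.
Cost at Q* = (D/Q*)S + (Q*/2)H = √(2DSH) ≈ $14,684.07.
Cost at Q = 160: (11,000/160)×363 + (160/2)×27 = $24,956.25 + $2,160.00 = $27,116.25.
Excess = $27,116.25 − $14,684.07 = $12,432.18.

Extra cost ≈ $12,432 per year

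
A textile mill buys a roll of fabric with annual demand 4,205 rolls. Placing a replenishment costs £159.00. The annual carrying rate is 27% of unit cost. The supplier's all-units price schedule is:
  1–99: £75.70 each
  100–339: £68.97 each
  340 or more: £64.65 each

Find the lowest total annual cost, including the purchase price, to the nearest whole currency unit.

Holding cost per unit per year at price C is H = 0.27·C.
Evaluate total cost at each tier's feasible EOQ or, if the EOQ is below the tier, at the tier's minimum quantity.
Tier 1 (£75.70): EOQ = 255.8 exceeds tier's upper bound 99, so this tier is dominated.
EOQ at £68.97 = 268.0 (feasible in tier 2): TC = 4,205×£68.97 + (4,205/268.0)×159 + (268.0/2)×0.27×£68.97 = £295,008.94.
EOQ at £64.65 = 276.8 < 340, so use break Q=340: TC = 4,205×£64.65 + (4,205/340.0)×159 + (340.0/2)×0.27×£64.65 = £276,787.14.
Lowest total cost among the candidates is at Q = 340.0.

TC* ≈ £276,787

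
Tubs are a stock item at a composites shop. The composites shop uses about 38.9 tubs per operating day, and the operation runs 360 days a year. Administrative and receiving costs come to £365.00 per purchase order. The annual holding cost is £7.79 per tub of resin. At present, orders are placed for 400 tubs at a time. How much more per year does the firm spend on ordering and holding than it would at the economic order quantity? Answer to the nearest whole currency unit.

Extra cost ≈ £5,413 per year

Annual demand D = 38.9 × 360 = 14,004.
EOQ = √(2DS/H) = √(2 × 14,004 × 365 / 7.79) ≈ 1145.56.
Cost at Q* = (D/Q*)S + (Q*/2)H = √(2DSH) ≈ £8,923.93.
Cost at Q = 400: (14,004/400)×365 + (400/2)×7.79 = £12,778.65 + £1,558.00 = £14,336.65.
Excess = £14,336.65 − £8,923.93 = £5,412.72.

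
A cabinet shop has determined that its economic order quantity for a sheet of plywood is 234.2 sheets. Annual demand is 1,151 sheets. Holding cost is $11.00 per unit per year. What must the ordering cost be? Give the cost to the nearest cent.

S ≈ $262.10

Invert the EOQ relation Q*² = 2DS/H.
From Q* = √(2DS/H): S = Q*²H / (2D) = 234.2² × 11 / (2 × 1,151) = 262.0965.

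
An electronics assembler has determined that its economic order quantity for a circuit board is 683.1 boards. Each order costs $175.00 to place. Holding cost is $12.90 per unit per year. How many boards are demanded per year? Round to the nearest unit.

Squaring Q* = √(2DS/H) gives Q*² = 2DS/H.
From Q* = √(2DS/H): D = Q*²H / (2S) = 683.1² × 12.9 / (2 × 175) = 17198.487.

D ≈ 17,198 boards per year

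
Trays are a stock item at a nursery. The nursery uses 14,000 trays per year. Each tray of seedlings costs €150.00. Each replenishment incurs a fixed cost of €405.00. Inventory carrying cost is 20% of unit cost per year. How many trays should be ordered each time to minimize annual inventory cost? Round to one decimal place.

Q* ≈ 614.8 trays

Holding cost H = 0.20 × €150.00 = €30.0000 per unit per year.
EOQ = √(2DS / H) = √(2 × 14,000 × 405 / 30).
= √(11,340,000 / 30) = √378,000 ≈ 614.817.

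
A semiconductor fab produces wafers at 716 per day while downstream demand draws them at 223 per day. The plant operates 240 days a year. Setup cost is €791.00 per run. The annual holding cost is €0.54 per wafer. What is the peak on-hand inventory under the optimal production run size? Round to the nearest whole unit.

Annual demand D = 223 × 240 = 53,520.
Production build-up factor (1 − d/p) = 1 − 223/716 = 0.6885.
Q* = √(2DS / (H(1 − d/p))) = √(2 × 53,520 × 791 / (0.54 × 0.6885)).
= √(84,668,640 / 0.3718) ≈ 15090.286.
Maximum inventory = Q*(1 − d/p) = 15090.286 × 0.6885 ≈ 10390.378.

I_max ≈ 10,390 wafers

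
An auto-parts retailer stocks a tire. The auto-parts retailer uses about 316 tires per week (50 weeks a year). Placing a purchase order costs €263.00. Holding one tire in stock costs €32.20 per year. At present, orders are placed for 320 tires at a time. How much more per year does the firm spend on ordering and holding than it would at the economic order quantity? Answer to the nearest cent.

Annual demand D = 316 × 50 = 15,800.
EOQ = √(2DS/H) = √(2 × 15,800 × 263 / 32.2) ≈ 508.03.
Cost at Q* = (D/Q*)S + (Q*/2)H = √(2DSH) ≈ €16,358.72.
Cost at Q = 320: (15,800/320)×263 + (320/2)×32.2 = €12,985.62 + €5,152.00 = €18,137.62.
Excess = €18,137.62 − €16,358.72 = €1,778.90.

Extra cost ≈ €1,778.90 per year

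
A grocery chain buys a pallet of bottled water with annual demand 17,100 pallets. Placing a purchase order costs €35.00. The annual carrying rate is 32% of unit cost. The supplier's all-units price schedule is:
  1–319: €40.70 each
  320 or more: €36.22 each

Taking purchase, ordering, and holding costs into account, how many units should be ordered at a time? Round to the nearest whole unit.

Q* ≈ 321 pallets

Holding cost per unit per year at price C is H = 0.32·C.
Evaluate total cost at each tier's feasible EOQ or, if the EOQ is below the tier, at the tier's minimum quantity.
EOQ at €40.70 = 303.2 (feasible in tier 1): TC = 17,100×€40.70 + (17,100/303.2)×35 + (303.2/2)×0.32×€40.70 = €699,918.38.
EOQ at €36.22 = 321.4 (feasible in tier 2): TC = 17,100×€36.22 + (17,100/321.4)×35 + (321.4/2)×0.32×€36.22 = €623,086.74.
Lowest total cost is €623,086.74 at Q = 321.4.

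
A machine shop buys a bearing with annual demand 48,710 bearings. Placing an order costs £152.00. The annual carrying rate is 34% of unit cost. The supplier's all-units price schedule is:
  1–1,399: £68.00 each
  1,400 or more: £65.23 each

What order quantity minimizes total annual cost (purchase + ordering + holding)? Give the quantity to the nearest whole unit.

Q* ≈ 1,400 bearings

Holding cost per unit per year at price C is H = 0.34·C.
Evaluate total cost at each tier's feasible EOQ or, if the EOQ is below the tier, at the tier's minimum quantity.
EOQ at £68.00 = 800.3 (feasible in tier 1): TC = 48,710×£68.00 + (48,710/800.3)×152 + (800.3/2)×0.34×£68.00 = £3,330,782.90.
EOQ at £65.23 = 817.1 < 1400, so use break Q=1400: TC = 48,710×£65.23 + (48,710/1400.0)×152 + (1400.0/2)×0.34×£65.23 = £3,198,166.55.
Lowest total cost is £3,198,166.55 at Q = 1400.0.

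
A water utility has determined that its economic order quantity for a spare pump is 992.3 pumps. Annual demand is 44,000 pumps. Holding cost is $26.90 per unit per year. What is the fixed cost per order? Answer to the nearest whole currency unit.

Invert the EOQ relation Q*² = 2DS/H.
From Q* = √(2DS/H): S = Q*²H / (2D) = 992.3² × 26.9 / (2 × 44,000) = 300.9924.

S ≈ $301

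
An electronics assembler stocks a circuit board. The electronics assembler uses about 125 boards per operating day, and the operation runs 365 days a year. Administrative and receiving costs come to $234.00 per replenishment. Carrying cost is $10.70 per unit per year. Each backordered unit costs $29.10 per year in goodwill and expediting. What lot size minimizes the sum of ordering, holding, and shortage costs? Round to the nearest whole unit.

Annual demand D = 125 × 365 = 45,625.
With planned backorders, Q* = √(2DS/H) · √((H+B)/B).
√(2DS/H) = √(2 × 45,625 × 234 / 10.7) = 1412.643.
√((H+B)/B) = √((10.7+29.1)/29.1) = 1.1695.
Q* ≈ 1652.066.

Q* ≈ 1,652 boards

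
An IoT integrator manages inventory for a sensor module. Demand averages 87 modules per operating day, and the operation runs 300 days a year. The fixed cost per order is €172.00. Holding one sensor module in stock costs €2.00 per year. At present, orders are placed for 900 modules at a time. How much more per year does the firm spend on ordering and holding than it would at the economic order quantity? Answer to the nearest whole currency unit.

Annual demand D = 87 × 300 = 26,100.
EOQ = √(2DS/H) = √(2 × 26,100 × 172 / 2) ≈ 2118.77.
Cost at Q* = (D/Q*)S + (Q*/2)H = √(2DSH) ≈ €4,237.55.
Cost at Q = 900: (26,100/900)×172 + (900/2)×2 = €4,988.00 + €900.00 = €5,888.00.
Excess = €5,888.00 − €4,237.55 = €1,650.45.

Extra cost ≈ €1,650 per year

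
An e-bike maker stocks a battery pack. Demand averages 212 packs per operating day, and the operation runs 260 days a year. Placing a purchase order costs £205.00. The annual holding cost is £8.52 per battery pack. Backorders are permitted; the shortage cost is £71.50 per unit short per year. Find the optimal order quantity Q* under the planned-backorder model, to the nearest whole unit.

Annual demand D = 212 × 260 = 55,120.
With planned backorders, Q* = √(2DS/H) · √((H+B)/B).
√(2DS/H) = √(2 × 55,120 × 205 / 8.52) = 1628.646.
√((H+B)/B) = √((8.52+71.5)/71.5) = 1.0579.
Q* ≈ 1722.951.

Q* ≈ 1,723 packs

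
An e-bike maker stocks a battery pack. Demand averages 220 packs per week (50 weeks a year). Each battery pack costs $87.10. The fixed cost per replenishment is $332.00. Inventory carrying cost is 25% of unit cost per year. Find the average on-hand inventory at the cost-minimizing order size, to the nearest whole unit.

Average inventory ≈ 290 packs

Annual demand D = 220 × 50 = 11,000.
Holding cost H = 0.25 × $87.10 = $21.7750 per unit per year.
Q* = √(2DS/H) = √(2 × 11,000 × 332 / 21.775) ≈ 579.16.
Average inventory = Q*/2 ≈ 579.16 / 2 = 289.582.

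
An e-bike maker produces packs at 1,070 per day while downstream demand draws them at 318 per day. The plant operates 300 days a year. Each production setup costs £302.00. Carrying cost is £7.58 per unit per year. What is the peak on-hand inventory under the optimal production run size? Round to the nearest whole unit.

I_max ≈ 2,311 packs

Annual demand D = 318 × 300 = 95,400.
Production build-up factor (1 − d/p) = 1 − 318/1,070 = 0.7028.
Q* = √(2DS / (H(1 − d/p))) = √(2 × 95,400 × 302 / (7.58 × 0.7028)).
= √(57,621,600 / 5.3273) ≈ 3288.827.
Maximum inventory = Q*(1 − d/p) = 3288.827 × 0.7028 ≈ 2311.400.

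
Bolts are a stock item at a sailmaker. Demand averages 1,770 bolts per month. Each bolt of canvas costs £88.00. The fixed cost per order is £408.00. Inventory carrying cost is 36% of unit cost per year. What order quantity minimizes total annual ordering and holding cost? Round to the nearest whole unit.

Q* ≈ 740 bolts

Annual demand D = 1,770 × 12 = 21,240.
Holding cost H = 0.36 × £88.00 = £31.6800 per unit per year.
EOQ = √(2DS / H) = √(2 × 21,240 × 408 / 31.68).
= √(17,331,840 / 31.68) = √547,090.9091 ≈ 739.656.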